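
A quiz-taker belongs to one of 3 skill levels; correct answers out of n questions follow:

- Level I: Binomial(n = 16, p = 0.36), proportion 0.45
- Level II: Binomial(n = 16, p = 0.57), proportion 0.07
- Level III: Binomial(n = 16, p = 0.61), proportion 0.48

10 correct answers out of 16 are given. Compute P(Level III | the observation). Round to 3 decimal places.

0.815

The responsibility of component k is w_k f_k(x) divided by Σ_j w_j f_j(x).
Component likelihoods at x = 10 correct answers out of 16:
  L_I = C(16,10)·0.36^10·0.64^6 = 8008·3.65616e-05·0.0687195 = 0.02012
  L_II = C(16,10)·0.57^10·0.43^6 = 8008·0.00362033·0.00632136 = 0.183267
  L_III = C(16,10)·0.61^10·0.39^6 = 8008·0.00713343·0.00351874 = 0.201006
Multiply by the mixture weights:
  w_I·L_I = 0.45 × 0.02012 = 0.00905402
  w_II·L_II = 0.07 × 0.183267 = 0.0128287
  w_III·L_III = 0.48 × 0.201006 = 0.0964831
Marginal: 0.00905402 + 0.0128287 + 0.0964831 = 0.118366
So the posterior for Level III is 0.0964831 / 0.118366 ≈ 0.815.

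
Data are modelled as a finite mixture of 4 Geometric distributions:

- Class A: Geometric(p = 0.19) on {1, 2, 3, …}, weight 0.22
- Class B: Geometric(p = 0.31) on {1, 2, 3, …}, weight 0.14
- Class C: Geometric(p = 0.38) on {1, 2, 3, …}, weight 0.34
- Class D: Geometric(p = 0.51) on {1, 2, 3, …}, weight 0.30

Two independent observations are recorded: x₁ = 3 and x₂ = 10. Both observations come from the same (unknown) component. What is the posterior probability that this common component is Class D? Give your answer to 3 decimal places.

0.024

P(component k | x) = π_k·f_k(x) / marginal(x), where marginal(x) = Σ_j π_j·f_j(x).
Since both observations come from the same component, the likelihood for component k is f_k(x₁)·f_k(x₂).
  f_A = [0.124659] × [0.028518] = 0.00355502
  f_B = [0.147591] × [0.0109901] = 0.00162205
  f_C = [0.146072] × [0.00514409] = 0.000751408
  f_D = [0.122451] × [0.000830491] = 0.000101694
Unnormalised posteriors:
  π_A·f_A = 0.22 × 0.00355502 = 0.000782105
  π_B·f_B = 0.14 × 0.00162205 = 0.000227087
  π_C·f_C = 0.34 × 0.000751408 = 0.000255479
  π_D·f_D = 0.30 × 0.000101694 = 3.05083e-05
Evidence: 0.000782105 + 0.000227087 + 0.000255479 + 3.05083e-05 = 0.00129518
So the posterior for Class D is 3.05083e-05 / 0.00129518 ≈ 0.024.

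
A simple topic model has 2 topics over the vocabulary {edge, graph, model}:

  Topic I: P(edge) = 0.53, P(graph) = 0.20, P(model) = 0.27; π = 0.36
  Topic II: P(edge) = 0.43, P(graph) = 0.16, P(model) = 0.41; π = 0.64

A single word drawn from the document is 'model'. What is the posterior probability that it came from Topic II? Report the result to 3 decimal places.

Posterior ∝ prior × likelihood, so P(k | x) ∝ P(Z=k) f_k(x); normalise over all components.
Evaluate each component's likelihood at the observed value:
  L_I = P(model | comp) = 0.27
  L_II = P(model | comp) = 0.41
Unnormalised posteriors:
  P(Z=I)·L_I = 0.36 × 0.27 = 0.0972
  P(Z=II)·L_II = 0.64 × 0.41 = 0.2624
Marginal: 0.0972 + 0.2624 = 0.3596
P(Topic II | x) = 0.2624 / 0.3596 ≈ 0.730

0.730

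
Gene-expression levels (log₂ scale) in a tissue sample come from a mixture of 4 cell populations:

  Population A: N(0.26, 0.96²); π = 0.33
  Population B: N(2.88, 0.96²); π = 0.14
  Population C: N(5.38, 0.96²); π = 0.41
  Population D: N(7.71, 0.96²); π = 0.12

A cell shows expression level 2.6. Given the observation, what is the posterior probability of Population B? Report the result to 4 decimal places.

0.8531

The responsibility of component k is P(Z=k) f_k(x) divided by Σ_j P(Z=j) f_j(x).
Normal densities:
  f_A = 0.0213049
  f_B = 0.39826
  f_C = 0.00627588
  f_D = 2.92489e-07
Unnormalised posteriors:
  P(Z=A)·f_A = 0.33 × 0.0213049 = 0.00703061
  P(Z=B)·f_B = 0.14 × 0.39826 = 0.0557563
  P(Z=C)·f_C = 0.41 × 0.00627588 = 0.00257311
  P(Z=D)·f_D = 0.12 × 2.92489e-07 = 3.50987e-08
Normaliser: 0.00703061 + 0.0557563 + 0.00257311 + 3.50987e-08 = 0.0653601
P(Population B | data) = 0.0557563 / 0.0653601 ≈ 0.8531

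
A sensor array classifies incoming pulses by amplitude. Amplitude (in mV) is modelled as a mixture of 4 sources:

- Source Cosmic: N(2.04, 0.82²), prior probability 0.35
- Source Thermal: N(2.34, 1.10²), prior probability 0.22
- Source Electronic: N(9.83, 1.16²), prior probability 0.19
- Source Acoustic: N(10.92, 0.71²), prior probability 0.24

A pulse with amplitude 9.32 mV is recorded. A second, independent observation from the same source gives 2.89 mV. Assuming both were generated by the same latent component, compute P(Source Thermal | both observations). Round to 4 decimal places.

By Bayes' theorem, P(k | x) = π_k f_k(x) / Σ_j π_j f_j(x).
Since both observations come from the same component, the likelihood for component k is f_k(x₁)·f_k(x₂).
  p_Cosmic = [(1/(0.82·√(2π)))·exp(−(9.32−2.04)²/(2·0.82²)) = 0.486515·exp(-39.40988) = 3.72911e-18] × [0.284295] = 1.06017e-18
  p_Thermal = [(1/(1.10·√(2π)))·exp(−(9.32−2.34)²/(2·1.10²)) = 0.362675·exp(-20.13240) = 6.5483e-10] × [0.320059] = 2.09584e-10
  p_Electronic = [(1/(1.16·√(2π)))·exp(−(9.32−9.83)²/(2·1.16²)) = 0.343916·exp(-0.09665) = 0.312233] × [5.80783e-09] = 1.81339e-09
  p_Acoustic = [(1/(0.71·√(2π)))·exp(−(9.32−10.92)²/(2·0.71²)) = 0.561891·exp(-2.53918) = 0.0443507] × [9.41272e-29] = 4.17461e-30
Prior × likelihood for each component:
  π_Cosmic·p_Cosmic = 0.35 × 1.06017e-18 = 3.71059e-19
  π_Thermal·p_Thermal = 0.22 × 2.09584e-10 = 4.61086e-11
  π_Electronic·p_Electronic = 0.19 × 1.81339e-09 = 3.44545e-10
  π_Acoustic·p_Acoustic = 0.24 × 4.17461e-30 = 1.00191e-30
Sum: 3.71059e-19 + 4.61086e-11 + 3.44545e-10 + 1.00191e-30 = 3.90653e-10
So the posterior for Source Thermal is 4.61086e-11 / 3.90653e-10 ≈ 0.1180.

0.1180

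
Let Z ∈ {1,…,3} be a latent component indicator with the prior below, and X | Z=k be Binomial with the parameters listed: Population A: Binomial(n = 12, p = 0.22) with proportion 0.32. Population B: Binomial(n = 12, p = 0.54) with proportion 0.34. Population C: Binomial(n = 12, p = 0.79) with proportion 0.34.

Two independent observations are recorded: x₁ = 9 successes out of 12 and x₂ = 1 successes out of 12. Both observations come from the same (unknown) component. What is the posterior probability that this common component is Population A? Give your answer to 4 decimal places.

0.1614

Posterior ∝ prior × likelihood, so P(k | x) ∝ P(Z=k) f_k(x); normalise over all components.
Since both observations come from the same component, the likelihood for component k is f_k(x₁)·f_k(x₂).
  p_A = [0.000126041] × [0.17165] = 2.16349e-05
  p_B = [0.0836065] × [0.00126448] = 0.000105719
  p_C = [0.244188] × [3.32063e-07] = 8.10858e-08
Unnormalised posteriors:
  P(Z=A)·p_A = 0.32 × 2.16349e-05 = 6.92317e-06
  P(Z=B)·p_B = 0.34 × 0.000105719 = 3.59443e-05
  P(Z=C)·p_C = 0.34 × 8.10858e-08 = 2.75692e-08
Denominator: 6.92317e-06 + 3.59443e-05 + 2.75692e-08 = 4.2895e-05
P(Population A | x) ≈ 0.1614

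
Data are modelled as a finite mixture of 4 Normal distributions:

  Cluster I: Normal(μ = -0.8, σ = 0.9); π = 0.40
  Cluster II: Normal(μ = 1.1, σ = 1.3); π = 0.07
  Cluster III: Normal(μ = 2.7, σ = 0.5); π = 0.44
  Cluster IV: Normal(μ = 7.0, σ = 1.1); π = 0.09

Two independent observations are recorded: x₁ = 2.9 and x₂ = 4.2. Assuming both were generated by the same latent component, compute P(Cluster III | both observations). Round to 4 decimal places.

Apply Bayes' rule: the posterior for each component is proportional to its prior times its likelihood at x.
Since both observations come from the same component, the likelihood for component k is f_k(x₁)·f_k(x₂).
  f_I = [(1/(0.9·√(2π)))·exp(−(2.9−-0.8)²/(2·0.9²)) = 0.443269·exp(-8.45062) = 9.4757e-05] × [8.80222e-08] = 8.34072e-12
  f_II = [(1/(1.3·√(2π)))·exp(−(2.9−1.1)²/(2·1.3²)) = 0.306879·exp(-0.95858) = 0.117669] × [0.0178724] = 0.00210302
  f_III = [(1/(0.5·√(2π)))·exp(−(2.9−2.7)²/(2·0.5²)) = 0.797885·exp(-0.08000) = 0.73654] × [0.0088637] = 0.00652847
  f_IV = [(1/(1.1·√(2π)))·exp(−(2.9−7.0)²/(2·1.1²)) = 0.362675·exp(-6.94628) = 0.000348968] × [0.0142085] = 4.9583e-06
Prior × likelihood for each component:
  π_I·f_I = 0.40 × 8.34072e-12 = 3.33629e-12
  π_II·f_II = 0.07 × 0.00210302 = 0.000147211
  π_III·f_III = 0.44 × 0.00652847 = 0.00287253
  π_IV·f_IV = 0.09 × 4.9583e-06 = 4.46247e-07
Sum: 3.33629e-12 + 0.000147211 + 0.00287253 + 4.46247e-07 = 0.00302018
P(Cluster III | x) = 0.00287253 / 0.00302018 ≈ 0.9511

0.9511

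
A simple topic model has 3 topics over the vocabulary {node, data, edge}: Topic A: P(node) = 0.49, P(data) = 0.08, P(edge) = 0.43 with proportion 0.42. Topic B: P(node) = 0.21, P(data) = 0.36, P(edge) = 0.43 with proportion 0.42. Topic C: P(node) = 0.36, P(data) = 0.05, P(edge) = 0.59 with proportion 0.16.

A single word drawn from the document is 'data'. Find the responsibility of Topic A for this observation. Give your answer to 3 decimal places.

Apply Bayes' rule: the posterior for each component is proportional to its prior times its likelihood at x.
Component likelihoods at x = 'data':
  L_A = P(data | comp) = 0.08
  L_B = P(data | comp) = 0.36
  L_C = P(data | comp) = 0.05
Weight by the priors:
  π_A·L_A = 0.42 × 0.08 = 0.0336
  π_B·L_B = 0.42 × 0.36 = 0.1512
  π_C·L_C = 0.16 × 0.05 = 0.008
Marginal: 0.0336 + 0.1512 + 0.008 = 0.1928
P(Topic A | the observation) ≈ 0.174

0.174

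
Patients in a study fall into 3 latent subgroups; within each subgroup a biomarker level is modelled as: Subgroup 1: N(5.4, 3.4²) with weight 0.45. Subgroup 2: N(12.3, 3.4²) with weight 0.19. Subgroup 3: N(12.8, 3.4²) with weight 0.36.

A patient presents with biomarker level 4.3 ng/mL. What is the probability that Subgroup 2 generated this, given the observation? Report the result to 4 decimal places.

0.0262

P(component k | x) = π_k·f_k(x) / marginal(x), where marginal(x) = Σ_j π_j·f_j(x).
Component likelihoods at x = 4.3 ng/mL:
  p_1 = 0.111353
  p_2 = 0.007366
  p_3 = 0.00515538
Multiply by the mixture weights:
  π_1·p_1 = 0.45 × 0.111353 = 0.0501089
  π_2·p_2 = 0.19 × 0.007366 = 0.00139954
  π_3·p_3 = 0.36 × 0.00515538 = 0.00185594
Evidence: 0.0501089 + 0.00139954 + 0.00185594 = 0.0533643
P(Subgroup 2 | the observation) = 0.00139954 / 0.0533643 ≈ 0.0262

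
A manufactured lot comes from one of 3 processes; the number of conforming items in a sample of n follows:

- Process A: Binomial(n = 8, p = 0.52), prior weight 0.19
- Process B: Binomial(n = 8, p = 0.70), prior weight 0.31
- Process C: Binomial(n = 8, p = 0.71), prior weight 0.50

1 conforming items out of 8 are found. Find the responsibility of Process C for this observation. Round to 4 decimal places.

0.0889

Apply Bayes' rule: the posterior for each component is proportional to its prior times its likelihood at x.
Binomial probabilities:
  L_A = 0.024422
  L_B = 0.00122472
  L_C = 0.000979793
Weight by the priors:
  w_A·L_A = 0.19 × 0.024422 = 0.00464019
  w_B·L_B = 0.31 × 0.00122472 = 0.000379663
  w_C·L_C = 0.50 × 0.000979793 = 0.000489896
Sum: 0.00464019 + 0.000379663 + 0.000489896 = 0.00550975
P(Process C | 1 conforming items out of 8) = 0.000489896 / 0.00550975 ≈ 0.0889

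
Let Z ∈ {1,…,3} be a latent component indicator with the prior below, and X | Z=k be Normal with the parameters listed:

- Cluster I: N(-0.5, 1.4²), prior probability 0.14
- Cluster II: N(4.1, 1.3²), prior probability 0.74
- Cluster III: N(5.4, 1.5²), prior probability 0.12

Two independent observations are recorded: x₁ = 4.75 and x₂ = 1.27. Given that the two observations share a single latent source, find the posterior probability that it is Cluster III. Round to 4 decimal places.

The responsibility of component k is π_k f_k(x) divided by Σ_j π_j f_j(x).
Since both observations come from the same component, the likelihood for component k is f_k(x₁)·f_k(x₂).
  L_I = [(1/(1.4·√(2π)))·exp(−(4.75−-0.5)²/(2·1.4²)) = 0.284959·exp(-7.03125) = 0.000251854] × [0.128142] = 3.2273e-05
  L_II = [(1/(1.3·√(2π)))·exp(−(4.75−4.1)²/(2·1.3²)) = 0.306879·exp(-0.12500) = 0.270819] × [0.0287017] = 0.00777297
  L_III = [(1/(1.5·√(2π)))·exp(−(4.75−5.4)²/(2·1.5²)) = 0.265962·exp(-0.09389) = 0.242127] × [0.00600702] = 0.00145446
Multiply by the mixture weights:
  π_I·L_I = 0.14 × 3.2273e-05 = 4.51821e-06
  π_II·L_II = 0.74 × 0.00777297 = 0.005752
  π_III·L_III = 0.12 × 0.00145446 = 0.000174536
Sum: 4.51821e-06 + 0.005752 + 0.000174536 = 0.00593105
P(Cluster III | x₁, x₂) ≈ 0.0294

0.0294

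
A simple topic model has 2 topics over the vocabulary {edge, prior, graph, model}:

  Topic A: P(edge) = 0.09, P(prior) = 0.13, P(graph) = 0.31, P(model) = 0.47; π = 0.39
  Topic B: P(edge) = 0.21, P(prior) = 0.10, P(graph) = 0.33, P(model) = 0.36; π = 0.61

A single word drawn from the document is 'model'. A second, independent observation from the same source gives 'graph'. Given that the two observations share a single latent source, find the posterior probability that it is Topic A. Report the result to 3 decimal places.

P(component k | x) = π_k·f_k(x) / marginal(x), where marginal(x) = Σ_j π_j·f_j(x).
Since both observations come from the same component, the likelihood for component k is f_k(x₁)·f_k(x₂).
  L_A = [0.47] × [0.31] = 0.1457
  L_B = [0.36] × [0.33] = 0.1188
Prior × likelihood for each component:
  π_A·L_A = 0.39 × 0.1457 = 0.056823
  π_B·L_B = 0.61 × 0.1188 = 0.072468
Sum: 0.056823 + 0.072468 = 0.129291
P(Topic A | x) = 0.056823 / 0.129291 ≈ 0.439

0.439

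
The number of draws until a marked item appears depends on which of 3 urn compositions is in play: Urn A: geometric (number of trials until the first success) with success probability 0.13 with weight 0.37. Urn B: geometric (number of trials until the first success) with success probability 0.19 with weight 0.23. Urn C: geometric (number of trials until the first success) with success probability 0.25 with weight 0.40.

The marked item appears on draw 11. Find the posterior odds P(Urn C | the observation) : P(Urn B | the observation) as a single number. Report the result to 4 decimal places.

1.0599

The posterior odds equal the prior odds times the likelihood ratio: (P(Z=i)/P(Z=j))·(f_i(x)/f_j(x)).
Evaluate each component's likelihood at the observed value:
  p_A = 0.032295
  p_B = 0.0230996
  p_C = 0.0140784
0.00563135 / 0.0053129 ≈ 1.0599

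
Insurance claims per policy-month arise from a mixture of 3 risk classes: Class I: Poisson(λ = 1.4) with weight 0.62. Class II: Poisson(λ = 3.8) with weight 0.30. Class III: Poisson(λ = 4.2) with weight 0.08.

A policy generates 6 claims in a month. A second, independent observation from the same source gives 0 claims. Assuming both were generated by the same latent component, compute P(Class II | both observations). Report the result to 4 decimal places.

Apply Bayes' rule: the posterior for each component is proportional to its prior times its likelihood at x.
Since both observations come from the same component, the likelihood for component k is f_k(x₁)·f_k(x₂).
  L_I = [0.00257883] × [0.246597] = 0.000635933
  L_II = [0.0935513] × [0.0223708] = 0.00209282
  L_III = [0.114321] × [0.0149956] = 0.00171431
Weight by the priors:
  π_I·L_I = 0.62 × 0.000635933 = 0.000394278
  π_II·L_II = 0.30 × 0.00209282 = 0.000627845
  π_III·L_III = 0.08 × 0.00171431 = 0.000137145
Normaliser: 0.000394278 + 0.000627845 + 0.000137145 = 0.00115927
P(Class II | x₁,x₂) ≈ 0.5416

0.5416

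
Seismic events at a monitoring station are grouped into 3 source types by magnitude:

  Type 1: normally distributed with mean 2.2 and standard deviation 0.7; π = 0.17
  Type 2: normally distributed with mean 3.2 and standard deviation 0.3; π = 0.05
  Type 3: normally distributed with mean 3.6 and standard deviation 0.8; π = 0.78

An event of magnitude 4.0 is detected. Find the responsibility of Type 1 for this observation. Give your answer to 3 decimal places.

The responsibility of component k is P(Z=k) f_k(x) divided by Σ_j P(Z=j) f_j(x).
Evaluate each component's likelihood at the observed value:
  f_1 = 0.0208921
  f_2 = 0.0379866
  f_3 = 0.440082
Prior × likelihood for each component:
  P(Z=1)·f_1 = 0.17 × 0.0208921 = 0.00355165
  P(Z=2)·f_2 = 0.05 × 0.0379866 = 0.00189933
  P(Z=3)·f_3 = 0.78 × 0.440082 = 0.343264
Sum: 0.00355165 + 0.00189933 + 0.343264 = 0.348715
P(Type 1 | the observation) ≈ 0.010

0.010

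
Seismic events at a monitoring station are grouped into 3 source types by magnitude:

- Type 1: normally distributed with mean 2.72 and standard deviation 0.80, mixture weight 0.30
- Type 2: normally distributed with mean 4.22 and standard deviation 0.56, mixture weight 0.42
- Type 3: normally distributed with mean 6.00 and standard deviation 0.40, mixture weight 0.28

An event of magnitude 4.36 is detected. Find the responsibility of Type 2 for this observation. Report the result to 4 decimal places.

0.9405

Apply Bayes' rule: the posterior for each component is proportional to its prior times its likelihood at x.
Normal densities:
  p_1 = (1/(0.80·√(2π)))·exp(−(4.36−2.72)²/(2·0.80²)) = 0.498678·exp(-2.10125) = 0.06099
  p_2 = (1/(0.56·√(2π)))·exp(−(4.36−4.22)²/(2·0.56²)) = 0.712397·exp(-0.03125) = 0.690479
  p_3 = (1/(0.40·√(2π)))·exp(−(4.36−6.00)²/(2·0.40²)) = 0.997356·exp(-8.40500) = 0.000223154
Multiply by the mixture weights:
  P(Z=1)·p_1 = 0.30 × 0.06099 = 0.018297
  P(Z=2)·p_2 = 0.42 × 0.690479 = 0.290001
  P(Z=3)·p_3 = 0.28 × 0.000223154 = 6.24832e-05
Normaliser: 0.018297 + 0.290001 + 6.24832e-05 = 0.308361
Responsibility of Type 2: 0.290001 / 0.308361 ≈ 0.9405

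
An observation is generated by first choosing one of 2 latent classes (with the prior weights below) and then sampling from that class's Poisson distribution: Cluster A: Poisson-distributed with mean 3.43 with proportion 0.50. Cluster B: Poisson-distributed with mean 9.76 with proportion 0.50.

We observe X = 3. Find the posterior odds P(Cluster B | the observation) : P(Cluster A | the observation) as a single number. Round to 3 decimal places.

0.041

Posterior odds = (P(Z=i) f_i(x)) / (P(Z=j) f_j(x)); the normalising sum cancels.
Evaluate each component's likelihood at the observed value:
  f_A = 0.217822
  f_B = 0.00894302
Odds = (0.50/0.50) × (0.00894302/0.217822) = 1 × 0.0410566 ≈ 0.041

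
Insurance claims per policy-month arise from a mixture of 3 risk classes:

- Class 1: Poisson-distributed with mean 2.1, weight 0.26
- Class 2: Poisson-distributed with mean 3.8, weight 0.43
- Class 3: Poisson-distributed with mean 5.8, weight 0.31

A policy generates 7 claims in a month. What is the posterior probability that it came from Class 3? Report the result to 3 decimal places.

0.642

The responsibility of component k is w_k f_k(x) divided by Σ_j w_j f_j(x).
Poisson probabilities:
  f_1 = e^(−2.1)·2.1^7/7! = 0.00437609
  f_2 = e^(−3.8)·3.8^7/7! = 0.050785
  f_3 = e^(−5.8)·5.8^7/7! = 0.132635
Multiply by the mixture weights:
  w_1·f_1 = 0.26 × 0.00437609 = 0.00113778
  w_2·f_2 = 0.43 × 0.050785 = 0.0218376
  w_3·f_3 = 0.31 × 0.132635 = 0.0411168
Denominator: 0.00113778 + 0.0218376 + 0.0411168 = 0.0640921
P(Class 3 | the observation) = 0.0411168 / 0.0640921 ≈ 0.642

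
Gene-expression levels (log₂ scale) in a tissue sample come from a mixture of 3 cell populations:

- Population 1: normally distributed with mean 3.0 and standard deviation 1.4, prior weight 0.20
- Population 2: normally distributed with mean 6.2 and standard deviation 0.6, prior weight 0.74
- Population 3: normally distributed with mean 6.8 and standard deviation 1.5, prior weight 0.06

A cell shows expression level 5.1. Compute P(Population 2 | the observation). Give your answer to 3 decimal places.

0.773

The responsibility of component k is w_k f_k(x) divided by Σ_j w_j f_j(x).
Normal densities:
  L_1 = (1/(1.4·√(2π)))·exp(−(5.1−3.0)²/(2·1.4²)) = 0.284959·exp(-1.12500) = 0.0925126
  L_2 = (1/(0.6·√(2π)))·exp(−(5.1−6.2)²/(2·0.6²)) = 0.664904·exp(-1.68056) = 0.123852
  L_3 = (1/(1.5·√(2π)))·exp(−(5.1−6.8)²/(2·1.5²)) = 0.265962·exp(-0.64222) = 0.139928
Unnormalised posteriors:
  w_1·L_1 = 0.20 × 0.0925126 = 0.0185025
  w_2·L_2 = 0.74 × 0.123852 = 0.0916504
  w_3·L_3 = 0.06 × 0.139928 = 0.00839569
Marginal: 0.0185025 + 0.0916504 + 0.00839569 = 0.118549
P(Population 2 | x) ≈ 0.773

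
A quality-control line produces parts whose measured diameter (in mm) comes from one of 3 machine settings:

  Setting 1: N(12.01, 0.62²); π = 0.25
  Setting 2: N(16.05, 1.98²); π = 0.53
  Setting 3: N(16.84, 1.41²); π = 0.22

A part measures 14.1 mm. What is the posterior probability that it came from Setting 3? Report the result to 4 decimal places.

0.1244

Apply Bayes' rule: the posterior for each component is proportional to its prior times its likelihood at x.
Component likelihoods at x = 14.1 mm:
  f_1 = 0.00219272
  f_2 = 0.124059
  f_3 = 0.0428237
Unnormalised posteriors:
  π_1·f_1 = 0.25 × 0.00219272 = 0.000548179
  π_2·f_2 = 0.53 × 0.124059 = 0.0657512
  π_3·f_3 = 0.22 × 0.0428237 = 0.00942122
Normaliser: 0.000548179 + 0.0657512 + 0.00942122 = 0.0757206
So the posterior for Setting 3 is 0.00942122 / 0.0757206 ≈ 0.1244.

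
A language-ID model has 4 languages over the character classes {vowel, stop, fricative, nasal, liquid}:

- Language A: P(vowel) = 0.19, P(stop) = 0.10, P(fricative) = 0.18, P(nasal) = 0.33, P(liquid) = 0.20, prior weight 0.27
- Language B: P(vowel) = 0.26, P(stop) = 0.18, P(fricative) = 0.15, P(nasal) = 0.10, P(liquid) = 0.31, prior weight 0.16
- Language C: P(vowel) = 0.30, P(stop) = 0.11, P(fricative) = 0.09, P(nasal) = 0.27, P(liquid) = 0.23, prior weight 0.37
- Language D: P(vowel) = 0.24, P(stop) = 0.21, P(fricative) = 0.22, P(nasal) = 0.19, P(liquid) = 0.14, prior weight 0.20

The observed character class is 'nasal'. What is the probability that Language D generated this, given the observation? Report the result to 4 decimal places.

0.1564

Apply Bayes' rule: the posterior for each component is proportional to its prior times its likelihood at x.
Evaluate each component's likelihood at the observed value:
  p_A = 0.33
  p_B = 0.1
  p_C = 0.27
  p_D = 0.19
Multiply by the mixture weights:
  π_A·p_A = 0.27 × 0.33 = 0.0891
  π_B·p_B = 0.16 × 0.1 = 0.016
  π_C·p_C = 0.37 × 0.27 = 0.0999
  π_D·p_D = 0.20 × 0.19 = 0.038
Denominator: 0.0891 + 0.016 + 0.0999 + 0.038 = 0.243
P(Language D | data) ≈ 0.1564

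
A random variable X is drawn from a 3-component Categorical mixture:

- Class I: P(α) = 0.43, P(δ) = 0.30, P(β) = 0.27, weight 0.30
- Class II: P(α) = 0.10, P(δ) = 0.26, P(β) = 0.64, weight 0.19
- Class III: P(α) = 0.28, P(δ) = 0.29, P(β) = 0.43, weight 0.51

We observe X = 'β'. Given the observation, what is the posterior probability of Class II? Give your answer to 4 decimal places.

P(component k | x) = π_k·f_k(x) / marginal(x), where marginal(x) = Σ_j π_j·f_j(x).
Categorical probabilities:
  f_I = 0.27
  f_II = 0.64
  f_III = 0.43
Prior × likelihood for each component:
  π_I·f_I = 0.30 × 0.27 = 0.081
  π_II·f_II = 0.19 × 0.64 = 0.1216
  π_III·f_III = 0.51 × 0.43 = 0.2193
Sum: 0.081 + 0.1216 + 0.2193 = 0.4219
Responsibility of Class II: 0.1216 / 0.4219 ≈ 0.2882

0.2882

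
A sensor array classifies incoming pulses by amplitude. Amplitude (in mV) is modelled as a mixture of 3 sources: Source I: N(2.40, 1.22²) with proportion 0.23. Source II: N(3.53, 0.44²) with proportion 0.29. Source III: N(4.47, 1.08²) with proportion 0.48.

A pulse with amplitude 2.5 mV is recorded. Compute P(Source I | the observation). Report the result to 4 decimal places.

P(component k | x) = w_k·f_k(x) / marginal(x), where marginal(x) = Σ_j w_j·f_j(x).
Component likelihoods at x = 2.5 mV:
  f_I = (1/(1.22·√(2π)))·exp(−(2.5−2.40)²/(2·1.22²)) = 0.327002·exp(-0.00336) = 0.325905
  f_II = (1/(0.44·√(2π)))·exp(−(2.5−3.53)²/(2·0.44²)) = 0.906687·exp(-2.73993) = 0.0585493
  f_III = (1/(1.08·√(2π)))·exp(−(2.5−4.47)²/(2·1.08²)) = 0.369391·exp(-1.66362) = 0.0699816
Weight by the priors:
  w_I·f_I = 0.23 × 0.325905 = 0.0749582
  w_II·f_II = 0.29 × 0.0585493 = 0.0169793
  w_III·f_III = 0.48 × 0.0699816 = 0.0335912
Marginal: 0.0749582 + 0.0169793 + 0.0335912 = 0.125529
P(Source I | 2.5 mV) = 0.0749582 / 0.125529 ≈ 0.5971

0.5971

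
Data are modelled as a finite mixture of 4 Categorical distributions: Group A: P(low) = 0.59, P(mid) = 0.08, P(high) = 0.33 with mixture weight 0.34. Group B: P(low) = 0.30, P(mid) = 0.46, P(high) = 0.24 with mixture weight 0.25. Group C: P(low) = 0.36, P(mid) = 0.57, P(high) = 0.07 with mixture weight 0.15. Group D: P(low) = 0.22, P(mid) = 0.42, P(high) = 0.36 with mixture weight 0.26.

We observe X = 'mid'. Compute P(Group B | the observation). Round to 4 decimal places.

0.3413

P(component k | x) = w_k·f_k(x) / marginal(x), where marginal(x) = Σ_j w_j·f_j(x).
Categorical probabilities:
  L_A = P(mid | comp) = 0.08
  L_B = P(mid | comp) = 0.46
  L_C = P(mid | comp) = 0.57
  L_D = P(mid | comp) = 0.42
Weight by the priors:
  w_A·L_A = 0.34 × 0.08 = 0.0272
  w_B·L_B = 0.25 × 0.46 = 0.115
  w_C·L_C = 0.15 × 0.57 = 0.0855
  w_D·L_D = 0.26 × 0.42 = 0.1092
Sum: 0.0272 + 0.115 + 0.0855 + 0.1092 = 0.3369
Responsibility of Group B: 0.115 / 0.3369 ≈ 0.3413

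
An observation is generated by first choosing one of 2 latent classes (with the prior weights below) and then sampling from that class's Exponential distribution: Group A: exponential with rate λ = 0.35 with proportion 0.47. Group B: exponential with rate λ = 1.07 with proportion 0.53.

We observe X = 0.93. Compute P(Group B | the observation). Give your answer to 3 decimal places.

0.638

P(component k | x) = π_k·f_k(x) / marginal(x), where marginal(x) = Σ_j π_j·f_j(x).
Evaluate each component's likelihood at the observed value:
  f_A = 0.252758
  f_B = 0.395565
Multiply by the mixture weights:
  π_A·f_A = 0.47 × 0.252758 = 0.118796
  π_B·f_B = 0.53 × 0.395565 = 0.209649
Denominator: 0.118796 + 0.209649 = 0.328446
So the posterior for Group B is 0.209649 / 0.328446 ≈ 0.638.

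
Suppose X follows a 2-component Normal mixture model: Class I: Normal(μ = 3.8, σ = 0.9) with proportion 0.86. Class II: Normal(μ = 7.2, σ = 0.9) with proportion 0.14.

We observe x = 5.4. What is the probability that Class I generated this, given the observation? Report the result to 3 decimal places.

Apply Bayes' rule: the posterior for each component is proportional to its prior times its likelihood at x.
Evaluate each component's likelihood at the observed value:
  L_I = 0.0912799
  L_II = 0.05999
Multiply by the mixture weights:
  π_I·L_I = 0.86 × 0.0912799 = 0.0785007
  π_II·L_II = 0.14 × 0.05999 = 0.00839859
Denominator: 0.0785007 + 0.00839859 = 0.0868993
Responsibility of Class I: 0.0785007 / 0.0868993 ≈ 0.903

0.903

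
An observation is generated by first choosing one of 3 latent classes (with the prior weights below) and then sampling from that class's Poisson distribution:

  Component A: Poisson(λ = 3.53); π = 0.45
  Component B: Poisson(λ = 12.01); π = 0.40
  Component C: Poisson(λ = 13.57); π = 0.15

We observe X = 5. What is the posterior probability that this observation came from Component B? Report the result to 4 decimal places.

0.0767

Posterior ∝ prior × likelihood, so P(k | x) ∝ w_k f_k(x); normalise over all components.
Component likelihoods at x = 5:
  L_A = 0.133854
  L_B = 0.0126665
  L_C = 0.00490165
Multiply by the mixture weights:
  w_A·L_A = 0.45 × 0.133854 = 0.0602345
  w_B·L_B = 0.40 × 0.0126665 = 0.00506661
  w_C·L_C = 0.15 × 0.00490165 = 0.000735247
Sum: 0.0602345 + 0.00506661 + 0.000735247 = 0.0660363
P(Component B | x) = 0.00506661 / 0.0660363 ≈ 0.0767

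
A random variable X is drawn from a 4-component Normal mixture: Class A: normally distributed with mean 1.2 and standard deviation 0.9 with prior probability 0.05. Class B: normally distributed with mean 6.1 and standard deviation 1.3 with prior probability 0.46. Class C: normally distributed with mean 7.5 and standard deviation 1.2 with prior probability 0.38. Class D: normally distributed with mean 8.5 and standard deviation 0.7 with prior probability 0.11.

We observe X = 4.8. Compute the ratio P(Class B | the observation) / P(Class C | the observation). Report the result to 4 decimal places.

8.5187

The posterior odds equal the prior odds times the likelihood ratio: (π_i/π_j)·(f_i(x)/f_j(x)).
Component likelihoods at x = 4.8:
  p_A = (1/(0.9·√(2π)))·exp(−(4.8−1.2)²/(2·0.9²)) = 0.443269·exp(-8.00000) = 0.0001487
  p_B = (1/(1.3·√(2π)))·exp(−(4.8−6.1)²/(2·1.3²)) = 0.306879·exp(-0.50000) = 0.186131
  p_C = (1/(1.2·√(2π)))·exp(−(4.8−7.5)²/(2·1.2²)) = 0.332452·exp(-2.53125) = 0.0264497
  p_D = (1/(0.7·√(2π)))·exp(−(4.8−8.5)²/(2·0.7²)) = 0.569918·exp(-13.96939) = 4.88634e-07
Posterior odds = (π_B·p_B) / (π_C·p_C) = (0.46·0.186131) / (0.38·0.0264497) = 0.0856204 / 0.0100509 ≈ 8.5187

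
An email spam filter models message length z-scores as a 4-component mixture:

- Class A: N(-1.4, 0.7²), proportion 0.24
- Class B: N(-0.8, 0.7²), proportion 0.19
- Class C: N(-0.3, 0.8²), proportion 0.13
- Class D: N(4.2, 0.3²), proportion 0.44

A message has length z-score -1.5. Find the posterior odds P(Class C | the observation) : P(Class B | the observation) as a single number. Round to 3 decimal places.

0.320

Since P(k|x) ∝ π_k f_k(x), the posterior odds are π_i f_i(x) / (π_j f_j(x)).
Component likelihoods at x = -1.5:
  p_A = 0.564132
  p_B = 0.345672
  p_C = 0.161897
  p_D = 5.41545e-79
0.0210466 / 0.0656778 ≈ 0.320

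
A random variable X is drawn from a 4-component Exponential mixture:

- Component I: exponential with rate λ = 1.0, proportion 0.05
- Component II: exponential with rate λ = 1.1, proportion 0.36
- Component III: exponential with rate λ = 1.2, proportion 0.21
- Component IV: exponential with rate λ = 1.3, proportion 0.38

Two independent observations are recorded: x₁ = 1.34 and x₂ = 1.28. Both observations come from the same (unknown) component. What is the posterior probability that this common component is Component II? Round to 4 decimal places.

P(component k | x) = π_k·f_k(x) / marginal(x), where marginal(x) = Σ_j π_j·f_j(x).
Since both observations come from the same component, the likelihood for component k is f_k(x₁)·f_k(x₂).
  f_I = [1.0·e^(−1.0·1.34) = 1.0·e^(−1.3400) = 0.261846] × [0.278037] = 0.0728029
  f_II = [1.1·e^(−1.1·1.34) = 1.1·e^(−1.4740) = 0.251908] × [0.269095] = 0.0677874
  f_III = [1.2·e^(−1.2·1.34) = 1.2·e^(−1.6080) = 0.240345] × [0.258288] = 0.0620784
  f_IV = [1.3·e^(−1.3·1.34) = 1.3·e^(−1.7420) = 0.227721] × [0.246194] = 0.0560634
Unnormalised posteriors:
  π_I·f_I = 0.05 × 0.0728029 = 0.00364014
  π_II·f_II = 0.36 × 0.0677874 = 0.0244034
  π_III·f_III = 0.21 × 0.0620784 = 0.0130365
  π_IV·f_IV = 0.38 × 0.0560634 = 0.0213041
Denominator: 0.00364014 + 0.0244034 + 0.0130365 + 0.0213041 = 0.0623842
P(Component II | x) ≈ 0.3912

0.3912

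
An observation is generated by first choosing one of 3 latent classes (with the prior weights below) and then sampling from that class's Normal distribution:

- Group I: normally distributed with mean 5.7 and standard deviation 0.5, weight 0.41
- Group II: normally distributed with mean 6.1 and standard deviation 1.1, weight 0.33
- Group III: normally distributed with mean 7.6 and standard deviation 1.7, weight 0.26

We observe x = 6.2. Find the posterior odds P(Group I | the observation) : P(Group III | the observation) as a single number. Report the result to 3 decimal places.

4.565

Since P(k|x) ∝ π_k f_k(x), the posterior odds are π_i f_i(x) / (π_j f_j(x)).
Evaluate each component's likelihood at the observed value:
  p_I = 0.483941
  p_II = 0.361179
  p_III = 0.167183
0.198416 / 0.0434675 ≈ 4.565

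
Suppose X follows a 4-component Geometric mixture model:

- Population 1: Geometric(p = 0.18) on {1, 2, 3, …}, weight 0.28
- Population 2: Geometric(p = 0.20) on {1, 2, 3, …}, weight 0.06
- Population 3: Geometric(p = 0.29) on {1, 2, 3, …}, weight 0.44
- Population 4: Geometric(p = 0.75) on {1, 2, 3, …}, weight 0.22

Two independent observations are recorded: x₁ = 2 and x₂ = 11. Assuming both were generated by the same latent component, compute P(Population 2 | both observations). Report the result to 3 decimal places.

By Bayes' theorem, P(k | x) = π_k f_k(x) / Σ_j π_j f_j(x).
Since both observations come from the same component, the likelihood for component k is f_k(x₁)·f_k(x₂).
  f_1 = [0.1476] × [0.0247406] = 0.00365172
  f_2 = [0.16] × [0.0214748] = 0.00343597
  f_3 = [0.2059] × [0.00944021] = 0.00194374
  f_4 = [0.1875] × [7.15256e-07] = 1.3411e-07
Multiply by the mixture weights:
  π_1·f_1 = 0.28 × 0.00365172 = 0.00102248
  π_2·f_2 = 0.06 × 0.00343597 = 0.000206158
  π_3·f_3 = 0.44 × 0.00194374 = 0.000855245
  π_4·f_4 = 0.22 × 1.3411e-07 = 2.95043e-08
Denominator: 0.00102248 + 0.000206158 + 0.000855245 + 2.95043e-08 = 0.00208391
P(Population 2 | x₁, x₂) = 0.000206158 / 0.00208391 ≈ 0.099

0.099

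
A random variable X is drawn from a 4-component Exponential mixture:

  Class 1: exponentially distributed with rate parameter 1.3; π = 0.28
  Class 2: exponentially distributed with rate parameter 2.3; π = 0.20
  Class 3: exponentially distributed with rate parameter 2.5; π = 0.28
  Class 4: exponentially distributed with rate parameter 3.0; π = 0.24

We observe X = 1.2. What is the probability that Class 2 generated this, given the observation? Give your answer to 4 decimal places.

P(component k | x) = w_k·f_k(x) / marginal(x), where marginal(x) = Σ_j w_j·f_j(x).
Exponential densities:
  L_1 = 0.273177
  L_2 = 0.145571
  L_3 = 0.124468
  L_4 = 0.0819712
Multiply by the mixture weights:
  w_1·L_1 = 0.28 × 0.273177 = 0.0764895
  w_2·L_2 = 0.20 × 0.145571 = 0.0291142
  w_3·L_3 = 0.28 × 0.124468 = 0.0348509
  w_4·L_4 = 0.24 × 0.0819712 = 0.0196731
Sum: 0.0764895 + 0.0291142 + 0.0348509 + 0.0196731 = 0.160128
So the posterior for Class 2 is 0.0291142 / 0.160128 ≈ 0.1818.

0.1818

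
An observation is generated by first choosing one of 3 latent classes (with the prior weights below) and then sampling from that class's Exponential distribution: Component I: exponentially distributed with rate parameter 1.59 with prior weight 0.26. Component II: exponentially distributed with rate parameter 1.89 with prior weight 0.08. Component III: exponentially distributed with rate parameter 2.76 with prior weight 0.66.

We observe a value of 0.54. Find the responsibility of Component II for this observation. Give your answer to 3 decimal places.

0.085

Posterior ∝ prior × likelihood, so P(k | x) ∝ w_k f_k(x); normalise over all components.
Evaluate each component's likelihood at the observed value:
  L_I = 1.59·e^(−1.59·0.54) = 1.59·e^(−0.8586) = 0.67377
  L_II = 1.89·e^(−1.89·0.54) = 1.89·e^(−1.0206) = 0.681116
  L_III = 2.76·e^(−2.76·0.54) = 2.76·e^(−1.4904) = 0.62178
Multiply by the mixture weights:
  w_I·L_I = 0.26 × 0.67377 = 0.17518
  w_II·L_II = 0.08 × 0.681116 = 0.0544893
  w_III·L_III = 0.66 × 0.62178 = 0.410375
Sum: 0.17518 + 0.0544893 + 0.410375 = 0.640044
So the posterior for Component II is 0.0544893 / 0.640044 ≈ 0.085.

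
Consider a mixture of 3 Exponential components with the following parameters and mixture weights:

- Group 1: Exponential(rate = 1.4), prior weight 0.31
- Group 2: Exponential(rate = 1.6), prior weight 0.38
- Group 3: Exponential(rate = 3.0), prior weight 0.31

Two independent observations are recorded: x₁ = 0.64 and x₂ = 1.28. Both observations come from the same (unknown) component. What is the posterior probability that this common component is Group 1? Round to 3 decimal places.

0.434

Posterior ∝ prior × likelihood, so P(k | x) ∝ π_k f_k(x); normalise over all components.
Since both observations come from the same component, the likelihood for component k is f_k(x₁)·f_k(x₂).
  L_1 = [1.4·e^(−1.4·0.64) = 1.4·e^(−0.8960) = 0.571479] × [0.233277] = 0.133313
  L_2 = [1.6·e^(−1.6·0.64) = 1.6·e^(−1.0240) = 0.574649] × [0.206388] = 0.118601
  L_3 = [3.0·e^(−3.0·0.64) = 3.0·e^(−1.9200) = 0.439821] × [0.0644808] = 0.02836
Multiply by the mixture weights:
  π_1·L_1 = 0.31 × 0.133313 = 0.041327
  π_2·L_2 = 0.38 × 0.118601 = 0.0450683
  π_3·L_3 = 0.31 × 0.02836 = 0.0087916
Sum: 0.041327 + 0.0450683 + 0.0087916 = 0.0951869
P(Group 1 | x₁,x₂) = 0.041327 / 0.0951869 ≈ 0.434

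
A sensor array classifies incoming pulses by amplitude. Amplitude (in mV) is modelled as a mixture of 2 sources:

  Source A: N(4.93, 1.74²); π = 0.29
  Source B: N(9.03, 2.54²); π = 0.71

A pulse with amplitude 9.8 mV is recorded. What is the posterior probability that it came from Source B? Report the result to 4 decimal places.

0.9877

P(component k | x) = w_k·f_k(x) / marginal(x), where marginal(x) = Σ_j w_j·f_j(x).
Component likelihoods at x = 9.8 mV:
  p_A = (1/(1.74·√(2π)))·exp(−(9.8−4.93)²/(2·1.74²)) = 0.229277·exp(-3.91678) = 0.00456377
  p_B = (1/(2.54·√(2π)))·exp(−(9.8−9.03)²/(2·2.54²)) = 0.157064·exp(-0.04595) = 0.15001
Multiply by the mixture weights:
  w_A·p_A = 0.29 × 0.00456377 = 0.00132349
  w_B·p_B = 0.71 × 0.15001 = 0.106507
Normaliser: 0.00132349 + 0.106507 = 0.107831
Responsibility of Source B: 0.106507 / 0.107831 ≈ 0.9877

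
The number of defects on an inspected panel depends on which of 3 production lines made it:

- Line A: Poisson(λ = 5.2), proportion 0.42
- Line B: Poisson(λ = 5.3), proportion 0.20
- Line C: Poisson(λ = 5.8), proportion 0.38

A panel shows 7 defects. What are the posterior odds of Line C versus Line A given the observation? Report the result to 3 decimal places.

1.066

Only the two components matter; the odds are (w_i f_i(x)) / (w_j f_j(x)).
Component likelihoods at x = 7 defects:
  L_A = e^(−5.2)·5.2^7/7! = 0.112528
  L_B = e^(−5.3)·5.3^7/7! = 0.116343
  L_C = e^(−5.8)·5.8^7/7! = 0.132635
Odds = (0.38/0.42) × (0.132635/0.112528) = 0.904762 × 1.17868 ≈ 1.066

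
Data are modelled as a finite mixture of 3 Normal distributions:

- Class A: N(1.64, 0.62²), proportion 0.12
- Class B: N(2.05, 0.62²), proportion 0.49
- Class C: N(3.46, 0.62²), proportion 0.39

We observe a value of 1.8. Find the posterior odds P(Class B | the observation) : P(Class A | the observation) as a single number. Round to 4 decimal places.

3.8920

The posterior odds equal the prior odds times the likelihood ratio: (π_i/π_j)·(f_i(x)/f_j(x)).
Normal densities:
  f_A = (1/(0.62·√(2π)))·exp(−(1.8−1.64)²/(2·0.62²)) = 0.643455·exp(-0.03330) = 0.622382
  f_B = (1/(0.62·√(2π)))·exp(−(1.8−2.05)²/(2·0.62²)) = 0.643455·exp(-0.08130) = 0.593215
  f_C = (1/(0.62·√(2π)))·exp(−(1.8−3.46)²/(2·0.62²)) = 0.643455·exp(-3.58429) = 0.01786
0.290675 / 0.0746858 ≈ 3.8920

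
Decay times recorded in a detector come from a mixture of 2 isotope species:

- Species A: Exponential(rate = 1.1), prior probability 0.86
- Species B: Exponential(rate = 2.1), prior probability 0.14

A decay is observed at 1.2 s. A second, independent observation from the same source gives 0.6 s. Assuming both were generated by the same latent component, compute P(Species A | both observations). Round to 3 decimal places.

Apply Bayes' rule: the posterior for each component is proportional to its prior times its likelihood at x.
Since both observations come from the same component, the likelihood for component k is f_k(x₁)·f_k(x₂).
  p_A = [1.1·e^(−1.1·1.2) = 1.1·e^(−1.3200) = 0.293849] × [0.568536] = 0.167064
  p_B = [2.1·e^(−2.1·1.2) = 2.1·e^(−2.5200) = 0.168965] × [0.595673] = 0.100648
Multiply by the mixture weights:
  w_A·p_A = 0.86 × 0.167064 = 0.143675
  w_B·p_B = 0.14 × 0.100648 = 0.0140907
Sum: 0.143675 + 0.0140907 = 0.157766
P(Species A | x₁, x₂) ≈ 0.911

0.911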